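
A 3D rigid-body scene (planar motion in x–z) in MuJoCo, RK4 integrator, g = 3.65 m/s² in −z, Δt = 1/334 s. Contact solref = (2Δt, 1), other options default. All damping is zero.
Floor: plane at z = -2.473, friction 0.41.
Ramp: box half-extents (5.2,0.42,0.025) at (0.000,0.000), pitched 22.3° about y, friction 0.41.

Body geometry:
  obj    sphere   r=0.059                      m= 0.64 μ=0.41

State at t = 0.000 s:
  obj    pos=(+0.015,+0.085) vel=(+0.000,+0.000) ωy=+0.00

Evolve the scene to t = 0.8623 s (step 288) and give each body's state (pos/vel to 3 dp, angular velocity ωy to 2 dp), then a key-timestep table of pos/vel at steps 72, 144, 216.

State at t = 0.8623 s:
  obj    pos=(+0.355,-0.055) vel=(+0.789,-0.324) ωy=+14.46

Key-timestep trajectory:
   step    t(s)  obj.x    obj.z    obj.vx   obj.vz 
     72  0.2156   +0.036  +0.076  +0.197  -0.081
    144  0.4311   +0.100  +0.050  +0.395  -0.162
    216  0.6467   +0.206  +0.006  +0.592  -0.243


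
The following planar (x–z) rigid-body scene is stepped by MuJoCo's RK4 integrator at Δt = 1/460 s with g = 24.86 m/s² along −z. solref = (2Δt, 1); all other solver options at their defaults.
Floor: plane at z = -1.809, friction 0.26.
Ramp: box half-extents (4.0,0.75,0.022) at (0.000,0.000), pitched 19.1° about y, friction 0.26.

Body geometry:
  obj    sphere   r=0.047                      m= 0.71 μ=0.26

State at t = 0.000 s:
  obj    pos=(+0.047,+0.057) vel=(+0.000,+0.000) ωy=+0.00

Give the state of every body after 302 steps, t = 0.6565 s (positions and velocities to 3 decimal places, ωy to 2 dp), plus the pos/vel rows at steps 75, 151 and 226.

State at t = 0.6565 s:
  obj    pos=(+1.230,-0.353) vel=(+3.605,-1.248) ωy=+81.15

Key-timestep trajectory:
   step    t(s)  obj.x    obj.z    obj.vx   obj.vz 
     75  0.1630   +0.120  +0.031  +0.895  -0.310
    151  0.3283   +0.343  -0.046  +1.802  -0.624
    226  0.4913   +0.710  -0.173  +2.698  -0.934


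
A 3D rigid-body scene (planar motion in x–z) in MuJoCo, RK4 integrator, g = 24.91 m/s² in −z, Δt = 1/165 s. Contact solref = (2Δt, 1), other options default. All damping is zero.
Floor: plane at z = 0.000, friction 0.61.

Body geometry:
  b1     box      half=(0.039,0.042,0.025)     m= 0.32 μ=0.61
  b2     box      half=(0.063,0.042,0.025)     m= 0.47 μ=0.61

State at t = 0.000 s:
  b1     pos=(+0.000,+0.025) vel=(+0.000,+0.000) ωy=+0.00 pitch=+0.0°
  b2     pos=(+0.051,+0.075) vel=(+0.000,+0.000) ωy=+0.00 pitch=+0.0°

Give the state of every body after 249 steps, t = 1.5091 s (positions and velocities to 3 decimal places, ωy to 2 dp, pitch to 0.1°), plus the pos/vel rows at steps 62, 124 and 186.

State at t = 1.5091 s:
  b1     pos=(-0.002,+0.025) vel=(-0.002,+0.000) ωy=+0.00 pitch=+0.0°
  b2     pos=(+0.064,+0.060) vel=(+0.000,-0.001) ωy=-0.03 pitch=+40.5°

Key-timestep trajectory:
   step    t(s)  b1.x    b1.z    b1.vx   b1.vz   b2.x    b2.z    b2.vx   b2.vz 
     62  0.3758   -0.001  +0.025  -0.002  +0.000   +0.063  +0.061  +0.000  -0.001
    124  0.7515   -0.001  +0.025  -0.002  +0.000   +0.063  +0.061  +0.000  -0.001
    186  1.1273   -0.002  +0.025  -0.002  +0.000   +0.063  +0.060  +0.000  -0.001


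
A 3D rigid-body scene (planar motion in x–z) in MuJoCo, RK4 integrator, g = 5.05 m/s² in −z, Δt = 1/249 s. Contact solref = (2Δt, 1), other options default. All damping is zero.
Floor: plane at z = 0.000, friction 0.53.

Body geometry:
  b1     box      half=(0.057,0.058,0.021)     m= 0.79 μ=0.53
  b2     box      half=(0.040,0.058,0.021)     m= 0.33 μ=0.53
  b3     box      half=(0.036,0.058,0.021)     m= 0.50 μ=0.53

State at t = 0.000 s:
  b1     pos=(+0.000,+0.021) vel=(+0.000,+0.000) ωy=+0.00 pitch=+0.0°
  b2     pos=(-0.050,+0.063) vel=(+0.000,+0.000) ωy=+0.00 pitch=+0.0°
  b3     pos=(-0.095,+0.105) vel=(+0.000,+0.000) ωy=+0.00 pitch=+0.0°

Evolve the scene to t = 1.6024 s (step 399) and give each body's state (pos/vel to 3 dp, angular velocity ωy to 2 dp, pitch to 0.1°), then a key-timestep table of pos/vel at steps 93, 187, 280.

State at t = 1.6024 s:
  b1     pos=(+0.000,+0.021) vel=(+0.000,+0.000) ωy=+0.00 pitch=+0.0°
  b2     pos=(-0.091,+0.040) vel=(+0.000,+0.000) ωy=+0.00 pitch=-90.0°
  b3     pos=(-0.163,+0.036) vel=(+0.000,+0.000) ωy=+0.00 pitch=-90.0°

Key-timestep trajectory:
   step    t(s)  b1.x    b1.z    b1.vx   b1.vz   b2.x    b2.z    b2.vx   b2.vz   b3.x    b3.z    b3.vx   b3.vz 
     93  0.3735   +0.000  +0.021  +0.000  +0.000   -0.097  +0.043  -0.170  +0.065   -0.161  +0.037  -0.235  -0.119
    187  0.7510   +0.000  +0.021  +0.000  +0.000   -0.113  +0.045  +0.064  +0.000   -0.168  +0.039  +0.062  -0.024
    280  1.1245   +0.000  +0.021  +0.000  +0.000   -0.087  +0.042  -0.090  -0.034   -0.163  +0.036  +0.000  +0.000


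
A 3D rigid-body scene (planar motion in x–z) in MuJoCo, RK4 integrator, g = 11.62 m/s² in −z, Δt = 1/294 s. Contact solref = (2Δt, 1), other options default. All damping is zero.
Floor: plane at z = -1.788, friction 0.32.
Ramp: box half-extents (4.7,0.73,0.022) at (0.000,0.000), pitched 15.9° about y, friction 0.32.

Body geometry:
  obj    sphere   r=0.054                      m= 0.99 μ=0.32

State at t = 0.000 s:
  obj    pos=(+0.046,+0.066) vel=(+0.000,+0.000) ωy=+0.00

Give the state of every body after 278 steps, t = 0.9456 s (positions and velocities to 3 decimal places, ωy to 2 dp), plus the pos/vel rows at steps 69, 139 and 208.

State at t = 0.9456 s:
  obj    pos=(+1.024,-0.213) vel=(+2.068,-0.589) ωy=+39.81

Key-timestep trajectory:
   step    t(s)  obj.x    obj.z    obj.vx   obj.vz 
     69  0.2347   +0.106  +0.049  +0.513  -0.146
    139  0.4728   +0.290  -0.004  +1.034  -0.295
    208  0.7075   +0.593  -0.090  +1.547  -0.441


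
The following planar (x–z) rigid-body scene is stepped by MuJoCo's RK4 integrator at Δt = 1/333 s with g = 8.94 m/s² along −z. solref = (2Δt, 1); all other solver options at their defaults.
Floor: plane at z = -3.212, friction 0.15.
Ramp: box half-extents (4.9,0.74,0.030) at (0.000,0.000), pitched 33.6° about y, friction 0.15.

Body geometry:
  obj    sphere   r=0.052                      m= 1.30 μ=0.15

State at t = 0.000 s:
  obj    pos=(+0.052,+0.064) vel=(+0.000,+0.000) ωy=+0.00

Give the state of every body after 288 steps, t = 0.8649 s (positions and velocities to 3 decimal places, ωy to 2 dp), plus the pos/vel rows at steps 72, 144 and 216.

State at t = 0.8649 s:
  obj    pos=(+1.245,-0.729) vel=(+2.757,-1.838) ωy=+46.40

Key-timestep trajectory:
   step    t(s)  obj.x    obj.z    obj.vx   obj.vz 
     72  0.2162   +0.127  +0.014  +0.694  -0.449
    144  0.4324   +0.350  -0.134  +1.375  -0.927
    216  0.6486   +0.723  -0.382  +2.075  -1.363


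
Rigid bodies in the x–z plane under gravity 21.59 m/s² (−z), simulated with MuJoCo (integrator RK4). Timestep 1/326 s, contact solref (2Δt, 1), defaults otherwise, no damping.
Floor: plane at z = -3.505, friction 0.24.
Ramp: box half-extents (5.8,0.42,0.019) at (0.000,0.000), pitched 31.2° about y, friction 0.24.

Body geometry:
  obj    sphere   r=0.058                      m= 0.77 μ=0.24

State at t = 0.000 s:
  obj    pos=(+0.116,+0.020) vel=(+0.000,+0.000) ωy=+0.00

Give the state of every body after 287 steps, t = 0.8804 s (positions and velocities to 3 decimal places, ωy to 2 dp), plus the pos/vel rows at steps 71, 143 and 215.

State at t = 0.8804 s:
  obj    pos=(+2.764,-1.584) vel=(+6.016,-3.643) ωy=+121.24

Key-timestep trajectory:
   step    t(s)  obj.x    obj.z    obj.vx   obj.vz 
     71  0.2178   +0.278  -0.078  +1.489  -0.902
    143  0.4387   +0.774  -0.378  +2.998  -1.816
    215  0.6595   +1.602  -0.880  +4.507  -2.729


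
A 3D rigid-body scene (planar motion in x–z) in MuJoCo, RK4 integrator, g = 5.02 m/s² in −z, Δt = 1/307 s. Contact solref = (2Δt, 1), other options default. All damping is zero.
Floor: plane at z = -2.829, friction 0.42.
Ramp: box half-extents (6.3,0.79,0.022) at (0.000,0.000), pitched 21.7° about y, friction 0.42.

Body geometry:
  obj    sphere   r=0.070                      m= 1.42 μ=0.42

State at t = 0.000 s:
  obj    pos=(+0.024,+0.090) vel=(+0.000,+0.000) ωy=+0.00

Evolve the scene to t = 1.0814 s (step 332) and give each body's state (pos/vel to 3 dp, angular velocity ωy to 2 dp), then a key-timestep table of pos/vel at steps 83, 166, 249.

State at t = 1.0814 s:
  obj    pos=(+0.744,-0.197) vel=(+1.332,-0.530) ωy=+20.48

Key-timestep trajectory:
   step    t(s)  obj.x    obj.z    obj.vx   obj.vz 
     83  0.2704   +0.069  +0.072  +0.333  -0.133
    166  0.5407   +0.204  +0.018  +0.666  -0.265
    249  0.8111   +0.429  -0.072  +0.999  -0.398


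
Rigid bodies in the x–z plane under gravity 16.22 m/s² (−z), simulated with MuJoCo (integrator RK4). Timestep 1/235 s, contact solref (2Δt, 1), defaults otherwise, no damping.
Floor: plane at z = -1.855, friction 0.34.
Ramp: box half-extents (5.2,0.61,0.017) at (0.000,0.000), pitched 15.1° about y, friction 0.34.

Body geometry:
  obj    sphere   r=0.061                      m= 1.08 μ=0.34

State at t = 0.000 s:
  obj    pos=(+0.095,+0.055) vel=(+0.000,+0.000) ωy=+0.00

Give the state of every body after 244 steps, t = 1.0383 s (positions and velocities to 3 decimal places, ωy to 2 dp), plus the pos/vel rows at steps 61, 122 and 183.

State at t = 1.0383 s:
  obj    pos=(+1.666,-0.369) vel=(+3.026,-0.816) ωy=+51.37

Key-timestep trajectory:
   step    t(s)  obj.x    obj.z    obj.vx   obj.vz 
     61  0.2596   +0.193  +0.029  +0.757  -0.204
    122  0.5191   +0.488  -0.051  +1.513  -0.408
    183  0.7787   +0.979  -0.183  +2.269  -0.612


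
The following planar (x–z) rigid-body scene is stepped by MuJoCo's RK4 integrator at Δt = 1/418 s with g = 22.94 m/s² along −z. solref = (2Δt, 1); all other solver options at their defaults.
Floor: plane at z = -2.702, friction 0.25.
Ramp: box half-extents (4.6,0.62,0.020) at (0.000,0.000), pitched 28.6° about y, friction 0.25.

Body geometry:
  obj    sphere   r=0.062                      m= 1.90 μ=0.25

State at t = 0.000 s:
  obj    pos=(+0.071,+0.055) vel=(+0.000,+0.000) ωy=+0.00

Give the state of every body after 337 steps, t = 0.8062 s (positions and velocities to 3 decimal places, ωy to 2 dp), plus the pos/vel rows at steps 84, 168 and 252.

State at t = 0.8062 s:
  obj    pos=(+2.309,-1.166) vel=(+5.552,-3.027) ωy=+101.98

Key-timestep trajectory:
   step    t(s)  obj.x    obj.z    obj.vx   obj.vz 
     84  0.2010   +0.210  -0.021  +1.384  -0.755
    168  0.4019   +0.627  -0.249  +2.768  -1.509
    252  0.6029   +1.323  -0.628  +4.152  -2.264


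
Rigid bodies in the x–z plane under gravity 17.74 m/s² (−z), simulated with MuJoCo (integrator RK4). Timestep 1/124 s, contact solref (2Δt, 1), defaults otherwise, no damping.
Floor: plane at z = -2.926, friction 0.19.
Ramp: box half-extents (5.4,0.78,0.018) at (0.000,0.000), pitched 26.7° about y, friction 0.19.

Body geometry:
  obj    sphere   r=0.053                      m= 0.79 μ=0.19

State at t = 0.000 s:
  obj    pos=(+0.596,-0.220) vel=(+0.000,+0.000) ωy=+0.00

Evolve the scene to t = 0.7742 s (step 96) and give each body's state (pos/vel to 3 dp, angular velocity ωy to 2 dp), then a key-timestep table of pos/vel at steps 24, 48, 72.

State at t = 0.7742 s:
  obj    pos=(+2.121,-0.987) vel=(+3.938,-1.981) ωy=+83.12

Key-timestep trajectory:
   step    t(s)  obj.x    obj.z    obj.vx   obj.vz 
     24  0.1935   +0.691  -0.268  +0.985  -0.495
     48  0.3871   +0.977  -0.412  +1.970  -0.991
     72  0.5806   +1.454  -0.652  +2.954  -1.486


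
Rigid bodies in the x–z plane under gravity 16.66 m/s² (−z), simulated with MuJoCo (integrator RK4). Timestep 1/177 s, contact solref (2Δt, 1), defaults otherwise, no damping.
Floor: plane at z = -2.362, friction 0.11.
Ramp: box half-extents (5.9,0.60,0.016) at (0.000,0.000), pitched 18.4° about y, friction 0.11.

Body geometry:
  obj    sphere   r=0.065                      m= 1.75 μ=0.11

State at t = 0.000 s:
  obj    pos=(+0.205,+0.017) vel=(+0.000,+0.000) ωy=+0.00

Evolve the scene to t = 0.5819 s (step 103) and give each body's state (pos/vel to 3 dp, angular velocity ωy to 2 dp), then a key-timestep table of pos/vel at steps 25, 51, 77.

State at t = 0.5819 s:
  obj    pos=(+0.809,-0.184) vel=(+2.074,-0.690) ωy=+33.61

Key-timestep trajectory:
   step    t(s)  obj.x    obj.z    obj.vx   obj.vz 
     25  0.1412   +0.241  +0.005  +0.504  -0.168
     51  0.2881   +0.353  -0.032  +1.027  -0.342
     77  0.4350   +0.542  -0.095  +1.551  -0.516


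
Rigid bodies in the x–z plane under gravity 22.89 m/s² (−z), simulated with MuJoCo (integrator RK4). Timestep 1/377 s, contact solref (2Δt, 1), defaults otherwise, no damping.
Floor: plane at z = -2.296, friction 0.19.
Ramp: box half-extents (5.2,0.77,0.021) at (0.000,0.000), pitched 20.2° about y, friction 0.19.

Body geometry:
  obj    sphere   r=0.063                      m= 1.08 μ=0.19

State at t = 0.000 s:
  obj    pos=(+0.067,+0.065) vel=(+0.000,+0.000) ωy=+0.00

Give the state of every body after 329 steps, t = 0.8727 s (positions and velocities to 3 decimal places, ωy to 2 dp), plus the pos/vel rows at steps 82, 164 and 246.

State at t = 0.8727 s:
  obj    pos=(+2.085,-0.678) vel=(+4.624,-1.701) ωy=+78.19

Key-timestep trajectory:
   step    t(s)  obj.x    obj.z    obj.vx   obj.vz 
     82  0.2175   +0.192  +0.019  +1.153  -0.424
    164  0.4350   +0.568  -0.120  +2.305  -0.848
    246  0.6525   +1.195  -0.350  +3.457  -1.272


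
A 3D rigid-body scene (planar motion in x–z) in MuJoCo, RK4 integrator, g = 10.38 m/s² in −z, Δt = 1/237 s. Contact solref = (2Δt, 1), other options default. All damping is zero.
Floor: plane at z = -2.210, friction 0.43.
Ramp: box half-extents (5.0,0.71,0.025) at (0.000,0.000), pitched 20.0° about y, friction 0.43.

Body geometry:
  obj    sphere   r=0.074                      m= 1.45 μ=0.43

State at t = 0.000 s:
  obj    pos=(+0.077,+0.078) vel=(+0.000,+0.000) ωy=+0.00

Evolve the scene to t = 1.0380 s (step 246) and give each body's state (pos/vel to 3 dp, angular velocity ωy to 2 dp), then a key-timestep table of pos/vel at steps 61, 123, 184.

State at t = 1.0380 s:
  obj    pos=(+1.361,-0.390) vel=(+2.473,-0.900) ωy=+35.56

Key-timestep trajectory:
   step    t(s)  obj.x    obj.z    obj.vx   obj.vz 
     61  0.2574   +0.156  +0.049  +0.613  -0.223
    123  0.5190   +0.398  -0.039  +1.237  -0.450
    184  0.7764   +0.795  -0.184  +1.850  -0.673


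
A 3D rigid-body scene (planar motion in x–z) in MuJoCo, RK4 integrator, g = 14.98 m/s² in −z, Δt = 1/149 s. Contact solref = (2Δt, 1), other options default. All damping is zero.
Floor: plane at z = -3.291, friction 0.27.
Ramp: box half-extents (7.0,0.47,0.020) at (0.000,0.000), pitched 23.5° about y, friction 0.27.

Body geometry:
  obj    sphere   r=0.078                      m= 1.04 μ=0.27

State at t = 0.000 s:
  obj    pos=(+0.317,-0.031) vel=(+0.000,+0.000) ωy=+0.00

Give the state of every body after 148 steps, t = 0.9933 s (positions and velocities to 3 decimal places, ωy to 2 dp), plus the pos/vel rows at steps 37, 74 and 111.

State at t = 0.9933 s:
  obj    pos=(+2.247,-0.870) vel=(+3.887,-1.690) ωy=+54.32

Key-timestep trajectory:
   step    t(s)  obj.x    obj.z    obj.vx   obj.vz 
     37  0.2483   +0.438  -0.083  +0.972  -0.423
     74  0.4966   +0.800  -0.241  +1.944  -0.845
    111  0.7450   +1.403  -0.503  +2.915  -1.268


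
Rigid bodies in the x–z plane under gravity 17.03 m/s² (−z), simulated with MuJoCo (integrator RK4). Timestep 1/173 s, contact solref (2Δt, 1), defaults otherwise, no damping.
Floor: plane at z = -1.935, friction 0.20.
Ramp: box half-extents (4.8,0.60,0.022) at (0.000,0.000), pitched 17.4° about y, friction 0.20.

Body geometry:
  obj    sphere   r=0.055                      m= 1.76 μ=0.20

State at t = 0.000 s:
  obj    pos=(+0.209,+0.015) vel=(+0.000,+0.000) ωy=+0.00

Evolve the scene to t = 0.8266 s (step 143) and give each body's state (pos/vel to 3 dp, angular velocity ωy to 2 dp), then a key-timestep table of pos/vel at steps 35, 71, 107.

State at t = 0.8266 s:
  obj    pos=(+1.395,-0.356) vel=(+2.869,-0.899) ωy=+54.66

Key-timestep trajectory:
   step    t(s)  obj.x    obj.z    obj.vx   obj.vz 
     35  0.2023   +0.280  -0.007  +0.702  -0.220
     71  0.4104   +0.501  -0.076  +1.425  -0.446
    107  0.6185   +0.873  -0.193  +2.147  -0.673


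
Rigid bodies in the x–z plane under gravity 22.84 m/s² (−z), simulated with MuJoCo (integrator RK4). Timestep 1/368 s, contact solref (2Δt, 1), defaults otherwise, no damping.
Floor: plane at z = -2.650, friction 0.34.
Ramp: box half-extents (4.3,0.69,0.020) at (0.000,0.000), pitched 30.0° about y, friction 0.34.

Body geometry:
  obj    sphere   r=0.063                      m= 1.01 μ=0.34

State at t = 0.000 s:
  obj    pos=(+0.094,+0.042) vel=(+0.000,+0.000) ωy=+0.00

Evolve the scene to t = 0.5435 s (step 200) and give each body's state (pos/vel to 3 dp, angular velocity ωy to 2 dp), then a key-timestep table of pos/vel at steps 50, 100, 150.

State at t = 0.5435 s:
  obj    pos=(+1.137,-0.561) vel=(+3.839,-2.217) ωy=+70.36

Key-timestep trajectory:
   step    t(s)  obj.x    obj.z    obj.vx   obj.vz 
     50  0.1359   +0.159  +0.004  +0.960  -0.554
    100  0.2717   +0.355  -0.109  +1.920  -1.108
    150  0.4076   +0.681  -0.297  +2.880  -1.663


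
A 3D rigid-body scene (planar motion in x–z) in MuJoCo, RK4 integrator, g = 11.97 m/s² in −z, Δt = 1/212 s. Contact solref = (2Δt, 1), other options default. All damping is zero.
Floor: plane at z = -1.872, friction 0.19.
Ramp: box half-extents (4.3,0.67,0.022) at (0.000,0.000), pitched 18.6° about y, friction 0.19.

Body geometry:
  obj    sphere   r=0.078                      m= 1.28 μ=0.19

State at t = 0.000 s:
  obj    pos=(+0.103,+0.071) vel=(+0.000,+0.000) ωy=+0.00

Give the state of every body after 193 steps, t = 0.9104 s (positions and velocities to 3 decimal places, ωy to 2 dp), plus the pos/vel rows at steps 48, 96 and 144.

State at t = 0.9104 s:
  obj    pos=(+1.174,-0.290) vel=(+2.353,-0.792) ωy=+31.82

Key-timestep trajectory:
   step    t(s)  obj.x    obj.z    obj.vx   obj.vz 
     48  0.2264   +0.169  +0.049  +0.585  -0.197
     96  0.4528   +0.368  -0.018  +1.171  -0.394
    144  0.6792   +0.699  -0.130  +1.756  -0.591


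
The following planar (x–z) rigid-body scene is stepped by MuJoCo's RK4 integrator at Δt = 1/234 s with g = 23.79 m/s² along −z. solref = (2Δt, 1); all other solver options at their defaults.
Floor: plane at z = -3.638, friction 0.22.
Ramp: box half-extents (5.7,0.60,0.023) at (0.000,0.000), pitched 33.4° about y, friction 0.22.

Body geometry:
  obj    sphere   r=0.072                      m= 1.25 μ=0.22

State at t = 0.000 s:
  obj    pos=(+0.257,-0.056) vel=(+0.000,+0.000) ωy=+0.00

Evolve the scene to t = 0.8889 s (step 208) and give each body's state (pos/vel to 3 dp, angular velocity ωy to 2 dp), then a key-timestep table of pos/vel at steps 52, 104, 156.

State at t = 0.8889 s:
  obj    pos=(+3.343,-2.090) vel=(+6.942,-4.578) ωy=+115.45

Key-timestep trajectory:
   step    t(s)  obj.x    obj.z    obj.vx   obj.vz 
     52  0.2222   +0.450  -0.183  +1.736  -1.145
    104  0.4444   +1.029  -0.565  +3.472  -2.289
    156  0.6667   +1.993  -1.200  +5.207  -3.433


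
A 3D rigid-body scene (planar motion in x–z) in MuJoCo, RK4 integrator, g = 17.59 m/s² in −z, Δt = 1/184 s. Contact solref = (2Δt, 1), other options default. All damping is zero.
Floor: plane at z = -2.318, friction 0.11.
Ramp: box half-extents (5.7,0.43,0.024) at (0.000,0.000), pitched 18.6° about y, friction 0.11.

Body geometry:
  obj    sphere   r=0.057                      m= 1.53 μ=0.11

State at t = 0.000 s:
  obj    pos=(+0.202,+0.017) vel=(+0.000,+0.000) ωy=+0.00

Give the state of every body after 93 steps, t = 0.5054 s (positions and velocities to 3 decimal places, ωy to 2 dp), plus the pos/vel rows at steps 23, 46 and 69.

State at t = 0.5054 s:
  obj    pos=(+0.687,-0.146) vel=(+1.920,-0.646) ωy=+35.51

Key-timestep trajectory:
   step    t(s)  obj.x    obj.z    obj.vx   obj.vz 
     23  0.1250   +0.232  +0.007  +0.475  -0.160
     46  0.2500   +0.321  -0.023  +0.950  -0.320
     69  0.3750   +0.469  -0.072  +1.425  -0.479


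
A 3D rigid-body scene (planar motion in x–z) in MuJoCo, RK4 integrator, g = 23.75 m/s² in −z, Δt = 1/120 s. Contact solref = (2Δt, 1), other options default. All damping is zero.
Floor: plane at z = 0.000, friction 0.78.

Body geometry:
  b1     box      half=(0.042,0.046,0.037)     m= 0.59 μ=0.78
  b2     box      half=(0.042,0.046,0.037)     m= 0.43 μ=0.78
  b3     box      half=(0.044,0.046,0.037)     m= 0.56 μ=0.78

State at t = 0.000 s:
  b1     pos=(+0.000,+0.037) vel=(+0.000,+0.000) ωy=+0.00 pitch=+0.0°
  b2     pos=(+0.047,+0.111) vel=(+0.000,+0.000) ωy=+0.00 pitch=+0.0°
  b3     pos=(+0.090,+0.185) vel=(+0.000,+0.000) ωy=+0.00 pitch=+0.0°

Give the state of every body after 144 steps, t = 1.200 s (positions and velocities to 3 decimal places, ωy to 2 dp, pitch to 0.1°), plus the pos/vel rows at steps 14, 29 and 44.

State at t = 1.200 s:
  b1     pos=(+0.000,+0.037) vel=(+0.000,+0.000) ωy=+0.00 pitch=+0.0°
  b2     pos=(+0.089,+0.042) vel=(+0.000,+0.000) ωy=+0.00 pitch=+90.0°
  b3     pos=(+0.208,+0.044) vel=(+0.000,+0.000) ωy=+0.00 pitch=+90.0°

Key-timestep trajectory:
   step    t(s)  b1.x    b1.z    b1.vx   b1.vz   b2.x    b2.z    b2.vx   b2.vz   b3.x    b3.z    b3.vx   b3.vz 
     14  0.1167   +0.000  +0.037  -0.002  +0.002   +0.066  +0.102  +0.359  -0.286   +0.143  +0.141  +0.824  -1.140
     29  0.2417   +0.000  +0.037  +0.000  +0.000   +0.090  +0.040  -0.048  +0.097   +0.224  +0.051  +0.132  +0.145
     44  0.3667   +0.000  +0.037  +0.000  +0.000   +0.089  +0.042  +0.000  +0.000   +0.205  +0.043  +0.025  +0.054


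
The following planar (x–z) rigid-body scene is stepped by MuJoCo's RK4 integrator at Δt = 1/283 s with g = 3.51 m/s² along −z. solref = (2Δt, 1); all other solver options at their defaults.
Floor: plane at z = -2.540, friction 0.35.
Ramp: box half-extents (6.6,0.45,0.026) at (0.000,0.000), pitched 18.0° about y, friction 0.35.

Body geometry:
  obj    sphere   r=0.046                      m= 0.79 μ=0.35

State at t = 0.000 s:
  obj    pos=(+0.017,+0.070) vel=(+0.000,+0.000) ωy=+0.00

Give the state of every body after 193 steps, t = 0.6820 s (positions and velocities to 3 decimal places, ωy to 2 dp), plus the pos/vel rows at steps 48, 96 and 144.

State at t = 0.6820 s:
  obj    pos=(+0.188,+0.014) vel=(+0.503,-0.163) ωy=+11.48

Key-timestep trajectory:
   step    t(s)  obj.x    obj.z    obj.vx   obj.vz 
     48  0.1696   +0.028  +0.067  +0.125  -0.041
     96  0.3392   +0.059  +0.056  +0.250  -0.081
    144  0.5088   +0.112  +0.039  +0.375  -0.122


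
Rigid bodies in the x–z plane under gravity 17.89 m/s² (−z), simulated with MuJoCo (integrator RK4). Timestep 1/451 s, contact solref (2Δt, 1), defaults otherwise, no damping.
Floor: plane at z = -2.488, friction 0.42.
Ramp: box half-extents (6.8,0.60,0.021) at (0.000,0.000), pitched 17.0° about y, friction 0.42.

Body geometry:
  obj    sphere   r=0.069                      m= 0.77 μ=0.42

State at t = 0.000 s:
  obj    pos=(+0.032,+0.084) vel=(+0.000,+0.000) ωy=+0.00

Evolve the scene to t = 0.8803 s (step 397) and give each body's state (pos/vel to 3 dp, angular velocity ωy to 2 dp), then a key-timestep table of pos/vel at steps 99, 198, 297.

State at t = 0.8803 s:
  obj    pos=(+1.416,-0.339) vel=(+3.145,-0.962) ωy=+47.66

Key-timestep trajectory:
   step    t(s)  obj.x    obj.z    obj.vx   obj.vz 
     99  0.2195   +0.118  +0.058  +0.784  -0.240
    198  0.4390   +0.376  -0.021  +1.569  -0.480
    297  0.6585   +0.807  -0.153  +2.353  -0.719


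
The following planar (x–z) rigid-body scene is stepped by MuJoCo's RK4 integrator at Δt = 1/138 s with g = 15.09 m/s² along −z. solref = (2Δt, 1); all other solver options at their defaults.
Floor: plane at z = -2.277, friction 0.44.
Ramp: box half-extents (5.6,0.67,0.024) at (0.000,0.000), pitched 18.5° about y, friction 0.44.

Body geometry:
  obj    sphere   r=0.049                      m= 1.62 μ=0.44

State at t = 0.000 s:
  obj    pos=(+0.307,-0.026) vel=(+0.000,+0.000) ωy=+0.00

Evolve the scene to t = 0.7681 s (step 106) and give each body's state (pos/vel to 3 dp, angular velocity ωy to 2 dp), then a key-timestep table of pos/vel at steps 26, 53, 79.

State at t = 0.7681 s:
  obj    pos=(+1.264,-0.346) vel=(+2.491,-0.833) ωy=+53.60

Key-timestep trajectory:
   step    t(s)  obj.x    obj.z    obj.vx   obj.vz 
     26  0.1884   +0.365  -0.045  +0.611  -0.205
     53  0.3841   +0.546  -0.106  +1.246  -0.417
     79  0.5725   +0.839  -0.204  +1.857  -0.621


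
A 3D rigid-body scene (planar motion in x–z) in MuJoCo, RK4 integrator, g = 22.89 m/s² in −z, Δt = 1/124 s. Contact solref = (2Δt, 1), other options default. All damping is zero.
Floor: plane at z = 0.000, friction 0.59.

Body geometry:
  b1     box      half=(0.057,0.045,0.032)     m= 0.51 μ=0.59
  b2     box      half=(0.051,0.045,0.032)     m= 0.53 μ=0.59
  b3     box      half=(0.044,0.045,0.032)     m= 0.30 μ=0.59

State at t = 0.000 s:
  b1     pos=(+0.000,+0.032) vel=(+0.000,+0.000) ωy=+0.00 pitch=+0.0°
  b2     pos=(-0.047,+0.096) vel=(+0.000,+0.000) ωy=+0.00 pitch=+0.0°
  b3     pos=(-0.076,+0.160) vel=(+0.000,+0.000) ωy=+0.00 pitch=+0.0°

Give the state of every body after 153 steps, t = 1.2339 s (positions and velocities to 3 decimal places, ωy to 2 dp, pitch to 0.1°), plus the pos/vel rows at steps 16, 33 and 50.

State at t = 1.2339 s:
  b1     pos=(+0.000,+0.032) vel=(+0.000,+0.000) ωy=+0.00 pitch=+0.0°
  b2     pos=(-0.100,+0.051) vel=(+0.000,+0.000) ωy=+0.00 pitch=-90.0°
  b3     pos=(-0.186,+0.044) vel=(+0.000,+0.000) ωy=+0.00 pitch=-90.0°

Key-timestep trajectory:
   step    t(s)  b1.x    b1.z    b1.vx   b1.vz   b2.x    b2.z    b2.vx   b2.vz   b3.x    b3.z    b3.vx   b3.vz 
     16  0.1290   +0.000  +0.032  +0.000  +0.000   -0.049  +0.096  -0.037  +0.009   -0.082  +0.158  -0.107  -0.026
     33  0.2661   +0.000  +0.032  +0.002  +0.000   -0.066  +0.096  -0.294  -0.091   -0.127  +0.133  -0.656  -0.614
     50  0.4032   +0.000  +0.032  +0.000  +0.000   -0.104  +0.051  +0.154  +0.011   -0.188  +0.044  +0.149  -0.031


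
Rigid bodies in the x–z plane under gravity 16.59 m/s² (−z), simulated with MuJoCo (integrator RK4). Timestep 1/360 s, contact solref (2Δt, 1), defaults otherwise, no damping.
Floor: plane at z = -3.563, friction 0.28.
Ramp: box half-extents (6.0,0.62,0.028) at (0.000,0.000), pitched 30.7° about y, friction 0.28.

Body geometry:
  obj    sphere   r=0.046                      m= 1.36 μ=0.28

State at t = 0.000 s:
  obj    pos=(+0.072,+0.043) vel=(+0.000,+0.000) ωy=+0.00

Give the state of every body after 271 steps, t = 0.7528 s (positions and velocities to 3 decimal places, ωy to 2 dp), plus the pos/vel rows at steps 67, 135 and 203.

State at t = 0.7528 s:
  obj    pos=(+1.546,-0.832) vel=(+3.916,-2.325) ωy=+98.99

Key-timestep trajectory:
   step    t(s)  obj.x    obj.z    obj.vx   obj.vz 
     67  0.1861   +0.162  -0.010  +0.968  -0.575
    135  0.3750   +0.438  -0.174  +1.951  -1.158
    203  0.5639   +0.899  -0.448  +2.934  -1.742


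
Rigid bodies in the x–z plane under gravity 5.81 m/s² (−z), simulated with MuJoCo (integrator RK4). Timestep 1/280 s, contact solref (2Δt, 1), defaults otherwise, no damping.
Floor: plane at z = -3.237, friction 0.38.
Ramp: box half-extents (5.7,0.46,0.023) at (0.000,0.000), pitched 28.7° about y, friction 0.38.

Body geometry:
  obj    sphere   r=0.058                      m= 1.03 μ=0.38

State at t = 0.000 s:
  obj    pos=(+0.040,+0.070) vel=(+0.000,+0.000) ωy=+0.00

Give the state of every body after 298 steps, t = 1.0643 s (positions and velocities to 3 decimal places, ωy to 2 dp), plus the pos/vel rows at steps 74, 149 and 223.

State at t = 1.0643 s:
  obj    pos=(+1.030,-0.472) vel=(+1.861,-1.019) ωy=+36.57

Key-timestep trajectory:
   step    t(s)  obj.x    obj.z    obj.vx   obj.vz 
     74  0.2643   +0.101  +0.037  +0.462  -0.253
    149  0.5321   +0.288  -0.065  +0.930  -0.509
    223  0.7964   +0.595  -0.233  +1.392  -0.762


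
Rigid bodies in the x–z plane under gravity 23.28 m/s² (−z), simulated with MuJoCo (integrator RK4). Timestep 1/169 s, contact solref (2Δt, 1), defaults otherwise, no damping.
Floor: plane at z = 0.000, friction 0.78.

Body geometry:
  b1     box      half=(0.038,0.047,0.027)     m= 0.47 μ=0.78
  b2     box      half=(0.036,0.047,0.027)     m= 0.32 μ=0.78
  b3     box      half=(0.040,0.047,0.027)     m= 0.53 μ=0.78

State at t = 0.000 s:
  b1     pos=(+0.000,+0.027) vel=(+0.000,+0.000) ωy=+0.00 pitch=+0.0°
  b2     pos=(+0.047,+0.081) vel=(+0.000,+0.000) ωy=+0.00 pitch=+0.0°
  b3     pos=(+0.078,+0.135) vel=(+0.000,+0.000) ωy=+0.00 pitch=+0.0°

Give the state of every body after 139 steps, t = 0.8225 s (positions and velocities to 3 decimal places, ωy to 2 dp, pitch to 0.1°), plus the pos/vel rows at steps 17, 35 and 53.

State at t = 0.8225 s:
  b1     pos=(+0.000,+0.027) vel=(+0.000,+0.000) ωy=+0.00 pitch=+0.0°
  b2     pos=(+0.079,+0.036) vel=(+0.000,+0.000) ωy=+0.00 pitch=+90.0°
  b3     pos=(+0.234,+0.027) vel=(+0.000,+0.000) ωy=+0.00 pitch=+180.0°

Key-timestep trajectory:
   step    t(s)  b1.x    b1.z    b1.vx   b1.vz   b2.x    b2.z    b2.vx   b2.vz   b3.x    b3.z    b3.vx   b3.vz 
     17  0.1006   +0.000  +0.027  -0.001  +0.001   +0.061  +0.070  +0.289  -0.371   +0.119  +0.094  +0.693  -1.153
     35  0.2071   +0.000  +0.027  +0.000  +0.000   +0.083  +0.038  -0.142  -0.063   +0.186  +0.048  +0.388  +0.070
     53  0.3136   +0.000  +0.027  +0.000  +0.000   +0.079  +0.036  -0.002  +0.003   +0.236  +0.023  +0.111  -0.156


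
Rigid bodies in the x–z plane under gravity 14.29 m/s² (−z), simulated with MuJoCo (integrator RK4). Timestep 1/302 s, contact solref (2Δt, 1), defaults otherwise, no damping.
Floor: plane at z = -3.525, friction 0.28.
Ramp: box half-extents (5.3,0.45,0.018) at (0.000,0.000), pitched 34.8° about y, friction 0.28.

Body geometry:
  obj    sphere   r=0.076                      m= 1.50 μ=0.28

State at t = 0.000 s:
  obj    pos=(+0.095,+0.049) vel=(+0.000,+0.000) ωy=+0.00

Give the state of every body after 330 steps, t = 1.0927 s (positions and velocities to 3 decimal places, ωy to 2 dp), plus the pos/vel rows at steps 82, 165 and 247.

State at t = 1.0927 s:
  obj    pos=(+2.951,-1.936) vel=(+5.227,-3.633) ωy=+83.74

Key-timestep trajectory:
   step    t(s)  obj.x    obj.z    obj.vx   obj.vz 
     82  0.2715   +0.271  -0.074  +1.299  -0.903
    165  0.5464   +0.809  -0.448  +2.614  -1.817
    247  0.8179   +1.695  -1.064  +3.913  -2.719


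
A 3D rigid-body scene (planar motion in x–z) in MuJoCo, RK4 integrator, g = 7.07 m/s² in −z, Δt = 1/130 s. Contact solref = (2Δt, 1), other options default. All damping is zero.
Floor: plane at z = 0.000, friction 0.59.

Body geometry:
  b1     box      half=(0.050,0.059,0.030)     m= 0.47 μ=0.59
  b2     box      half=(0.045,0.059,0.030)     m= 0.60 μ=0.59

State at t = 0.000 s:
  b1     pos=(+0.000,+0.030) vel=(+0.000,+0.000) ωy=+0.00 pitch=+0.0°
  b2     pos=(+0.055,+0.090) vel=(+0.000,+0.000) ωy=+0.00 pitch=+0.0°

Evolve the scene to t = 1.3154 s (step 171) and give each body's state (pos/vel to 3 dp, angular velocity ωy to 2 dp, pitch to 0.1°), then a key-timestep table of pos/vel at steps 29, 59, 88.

State at t = 1.3154 s:
  b1     pos=(+0.000,+0.030) vel=(+0.000,+0.000) ωy=+0.00 pitch=+0.0°
  b2     pos=(+0.095,+0.045) vel=(+0.000,+0.000) ωy=+0.00 pitch=+90.0°

Key-timestep trajectory:
   step    t(s)  b1.x    b1.z    b1.vx   b1.vz   b2.x    b2.z    b2.vx   b2.vz 
     29  0.2231   +0.000  +0.030  +0.000  +0.000   +0.074  +0.079  +0.185  -0.205
     59  0.4538   +0.000  +0.030  +0.000  +0.000   +0.112  +0.052  +0.025  +0.009
     88  0.6769   +0.000  +0.030  +0.000  +0.000   +0.091  +0.047  -0.026  +0.043


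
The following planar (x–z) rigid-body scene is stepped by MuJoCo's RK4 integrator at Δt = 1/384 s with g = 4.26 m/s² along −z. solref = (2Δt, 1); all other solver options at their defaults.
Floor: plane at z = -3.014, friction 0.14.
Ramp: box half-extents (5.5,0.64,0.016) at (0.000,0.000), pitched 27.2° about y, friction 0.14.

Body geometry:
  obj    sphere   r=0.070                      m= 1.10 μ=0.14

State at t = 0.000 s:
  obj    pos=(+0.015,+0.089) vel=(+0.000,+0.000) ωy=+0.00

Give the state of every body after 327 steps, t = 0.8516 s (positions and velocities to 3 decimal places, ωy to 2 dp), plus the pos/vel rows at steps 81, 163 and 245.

State at t = 0.8516 s:
  obj    pos=(+0.472,-0.146) vel=(+1.072,-0.554) ωy=+16.11

Key-timestep trajectory:
   step    t(s)  obj.x    obj.z    obj.vx   obj.vz 
     81  0.2109   +0.043  +0.075  +0.266  -0.136
    163  0.4245   +0.129  +0.031  +0.535  -0.275
    245  0.6380   +0.272  -0.043  +0.805  -0.410


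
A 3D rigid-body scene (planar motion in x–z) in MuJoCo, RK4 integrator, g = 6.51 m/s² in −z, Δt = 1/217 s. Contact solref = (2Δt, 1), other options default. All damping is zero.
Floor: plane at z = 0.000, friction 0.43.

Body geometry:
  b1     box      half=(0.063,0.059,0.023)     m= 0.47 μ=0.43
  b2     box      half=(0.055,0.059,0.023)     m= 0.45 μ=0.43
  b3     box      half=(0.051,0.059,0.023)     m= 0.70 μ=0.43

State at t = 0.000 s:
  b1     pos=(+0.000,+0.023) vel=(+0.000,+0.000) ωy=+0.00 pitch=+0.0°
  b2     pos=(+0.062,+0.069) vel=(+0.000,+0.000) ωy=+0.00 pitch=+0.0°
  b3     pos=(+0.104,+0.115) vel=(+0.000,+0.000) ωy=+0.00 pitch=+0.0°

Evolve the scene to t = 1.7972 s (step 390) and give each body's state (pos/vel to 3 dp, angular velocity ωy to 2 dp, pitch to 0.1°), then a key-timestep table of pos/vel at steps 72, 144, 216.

State at t = 1.7972 s:
  b1     pos=(+0.000,+0.023) vel=(+0.000,+0.000) ωy=+0.00 pitch=+0.0°
  b2     pos=(+0.118,+0.055) vel=(+0.000,+0.000) ωy=+0.00 pitch=+90.0°
  b3     pos=(+0.185,+0.051) vel=(+0.000,+0.000) ωy=+0.00 pitch=+90.0°

Key-timestep trajectory:
   step    t(s)  b1.x    b1.z    b1.vx   b1.vz   b2.x    b2.z    b2.vx   b2.vz   b3.x    b3.z    b3.vx   b3.vz 
     72  0.3318   +0.000  +0.023  +0.000  +0.000   +0.101  +0.059  +0.130  -0.016   +0.159  +0.056  +0.108  +0.007
    144  0.6636   +0.000  +0.023  +0.000  +0.000   +0.119  +0.055  -0.139  -0.056   +0.197  +0.055  -0.015  -0.003
    216  0.9954   +0.000  +0.023  +0.000  +0.000   +0.118  +0.055  +0.061  -0.025   +0.187  +0.051  +0.053  +0.033


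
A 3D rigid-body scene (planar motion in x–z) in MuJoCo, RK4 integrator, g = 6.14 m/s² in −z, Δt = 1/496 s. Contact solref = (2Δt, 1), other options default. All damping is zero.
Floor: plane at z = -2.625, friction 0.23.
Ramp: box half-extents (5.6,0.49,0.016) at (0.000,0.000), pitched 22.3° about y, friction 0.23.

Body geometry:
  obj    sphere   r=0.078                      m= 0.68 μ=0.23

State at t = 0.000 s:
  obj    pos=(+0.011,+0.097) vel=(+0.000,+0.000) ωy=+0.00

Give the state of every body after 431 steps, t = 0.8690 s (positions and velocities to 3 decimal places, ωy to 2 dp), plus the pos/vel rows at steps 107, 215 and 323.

State at t = 0.8690 s:
  obj    pos=(+0.592,-0.141) vel=(+1.338,-0.549) ωy=+18.54

Key-timestep trajectory:
   step    t(s)  obj.x    obj.z    obj.vx   obj.vz 
    107  0.2157   +0.047  +0.082  +0.332  -0.136
    215  0.4335   +0.156  +0.038  +0.667  -0.274
    323  0.6512   +0.338  -0.037  +1.003  -0.411


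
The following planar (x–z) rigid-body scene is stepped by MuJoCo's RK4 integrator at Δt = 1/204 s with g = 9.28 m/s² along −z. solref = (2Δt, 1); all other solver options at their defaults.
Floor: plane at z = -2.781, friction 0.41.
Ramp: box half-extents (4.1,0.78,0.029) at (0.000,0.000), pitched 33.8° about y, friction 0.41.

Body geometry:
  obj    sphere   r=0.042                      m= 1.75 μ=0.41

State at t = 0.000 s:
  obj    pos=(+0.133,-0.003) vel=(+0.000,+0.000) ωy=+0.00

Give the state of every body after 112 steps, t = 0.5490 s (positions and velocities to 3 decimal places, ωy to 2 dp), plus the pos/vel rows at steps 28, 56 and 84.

State at t = 0.5490 s:
  obj    pos=(+0.595,-0.313) vel=(+1.682,-1.126) ωy=+48.19

Key-timestep trajectory:
   step    t(s)  obj.x    obj.z    obj.vx   obj.vz 
     28  0.1373   +0.162  -0.023  +0.421  -0.282
     56  0.2745   +0.248  -0.081  +0.841  -0.563
     84  0.4118   +0.393  -0.177  +1.262  -0.845


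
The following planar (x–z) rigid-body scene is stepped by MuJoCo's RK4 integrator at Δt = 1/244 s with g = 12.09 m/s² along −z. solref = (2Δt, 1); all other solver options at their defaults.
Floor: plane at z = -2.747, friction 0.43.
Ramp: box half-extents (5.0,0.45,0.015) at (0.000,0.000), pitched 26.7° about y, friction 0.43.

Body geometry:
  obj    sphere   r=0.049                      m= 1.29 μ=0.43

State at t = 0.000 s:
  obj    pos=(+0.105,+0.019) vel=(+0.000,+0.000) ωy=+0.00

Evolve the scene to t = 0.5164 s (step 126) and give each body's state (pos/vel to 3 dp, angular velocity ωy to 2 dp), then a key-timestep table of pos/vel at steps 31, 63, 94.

State at t = 0.5164 s:
  obj    pos=(+0.567,-0.214) vel=(+1.790,-0.900) ωy=+40.88

Key-timestep trajectory:
   step    t(s)  obj.x    obj.z    obj.vx   obj.vz 
     31  0.1270   +0.133  +0.005  +0.441  -0.222
     63  0.2582   +0.221  -0.039  +0.895  -0.450
     94  0.3852   +0.362  -0.111  +1.336  -0.672


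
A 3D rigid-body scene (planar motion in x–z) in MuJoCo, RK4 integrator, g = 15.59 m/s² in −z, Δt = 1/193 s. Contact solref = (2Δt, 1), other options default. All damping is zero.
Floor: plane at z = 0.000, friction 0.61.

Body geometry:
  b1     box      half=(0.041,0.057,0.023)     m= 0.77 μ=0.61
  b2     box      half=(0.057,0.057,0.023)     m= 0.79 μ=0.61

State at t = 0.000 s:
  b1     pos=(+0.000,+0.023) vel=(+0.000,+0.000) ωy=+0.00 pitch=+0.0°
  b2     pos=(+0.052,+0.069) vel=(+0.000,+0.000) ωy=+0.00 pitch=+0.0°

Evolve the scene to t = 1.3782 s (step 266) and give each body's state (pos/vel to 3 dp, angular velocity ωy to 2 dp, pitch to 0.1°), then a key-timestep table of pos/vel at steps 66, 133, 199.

State at t = 1.3782 s:
  b1     pos=(-0.001,+0.023) vel=(-0.001,+0.000) ωy=+0.00 pitch=+0.0°
  b2     pos=(+0.064,+0.056) vel=(+0.000,+0.000) ωy=-0.02 pitch=+42.7°

Key-timestep trajectory:
   step    t(s)  b1.x    b1.z    b1.vx   b1.vz   b2.x    b2.z    b2.vx   b2.vz 
     66  0.3420   +0.000  +0.023  -0.001  +0.000   +0.064  +0.056  +0.000  +0.000
    133  0.6891   +0.000  +0.023  -0.001  +0.000   +0.064  +0.056  +0.000  +0.000
    199  1.0311   -0.001  +0.023  -0.001  +0.000   +0.064  +0.056  +0.000  +0.000


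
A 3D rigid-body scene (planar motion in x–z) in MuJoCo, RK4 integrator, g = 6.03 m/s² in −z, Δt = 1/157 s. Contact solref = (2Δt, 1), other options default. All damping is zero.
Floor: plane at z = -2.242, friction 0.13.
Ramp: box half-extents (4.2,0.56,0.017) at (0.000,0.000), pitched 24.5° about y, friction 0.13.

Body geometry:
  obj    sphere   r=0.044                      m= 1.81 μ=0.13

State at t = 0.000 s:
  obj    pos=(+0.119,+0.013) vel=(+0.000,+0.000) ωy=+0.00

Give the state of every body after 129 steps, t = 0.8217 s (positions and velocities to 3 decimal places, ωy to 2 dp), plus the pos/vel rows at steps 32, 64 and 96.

State at t = 0.8217 s:
  obj    pos=(+0.669,-0.238) vel=(+1.338,-0.606) ωy=+33.24

Key-timestep trajectory:
   step    t(s)  obj.x    obj.z    obj.vx   obj.vz 
     32  0.2038   +0.153  -0.003  +0.333  -0.151
     64  0.4076   +0.254  -0.049  +0.664  -0.301
     96  0.6115   +0.424  -0.126  +0.996  -0.452


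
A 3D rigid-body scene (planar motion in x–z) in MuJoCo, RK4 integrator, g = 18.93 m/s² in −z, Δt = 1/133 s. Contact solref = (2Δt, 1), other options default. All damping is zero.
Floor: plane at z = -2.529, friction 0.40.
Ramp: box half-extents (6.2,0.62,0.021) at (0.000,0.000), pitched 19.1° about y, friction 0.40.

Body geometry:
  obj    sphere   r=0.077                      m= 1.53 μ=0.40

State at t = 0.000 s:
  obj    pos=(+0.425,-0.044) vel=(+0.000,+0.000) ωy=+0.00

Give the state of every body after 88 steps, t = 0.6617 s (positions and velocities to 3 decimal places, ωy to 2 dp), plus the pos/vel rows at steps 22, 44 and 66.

State at t = 0.6617 s:
  obj    pos=(+1.340,-0.360) vel=(+2.766,-0.958) ωy=+38.01

Key-timestep trajectory:
   step    t(s)  obj.x    obj.z    obj.vx   obj.vz 
     22  0.1654   +0.482  -0.063  +0.692  -0.240
     44  0.3308   +0.654  -0.123  +1.383  -0.479
     66  0.4962   +0.940  -0.222  +2.075  -0.718
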